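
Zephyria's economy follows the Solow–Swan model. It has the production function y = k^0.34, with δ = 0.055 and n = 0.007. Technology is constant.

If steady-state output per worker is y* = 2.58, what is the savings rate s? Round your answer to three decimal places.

At the steady state, Δk = 0, so s·k^α = (n + δ)·k.
Since y* = [s/(n + δ)]^(α/(1−α)), we have s/(n + δ) = (y*)^((1−α)/α) = 2.58^1.9412 = 6.2956.
Therefore s = 6.2956 × (n + δ) = 6.2956 × 0.062 = 0.3903.

s ≈ 0.390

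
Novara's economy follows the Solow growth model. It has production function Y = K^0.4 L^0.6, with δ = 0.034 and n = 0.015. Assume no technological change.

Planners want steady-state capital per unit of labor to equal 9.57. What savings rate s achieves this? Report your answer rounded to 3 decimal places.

At the steady state, Δk = 0, so s·k^α = (n + δ)·k.
So s / (n + δ) = (k*)^(1−α) = 9.57^0.6 = 3.8775.
Therefore s = 3.8775 × (n + δ) = 3.8775 × 0.049 = 0.1900.

s ≈ 0.190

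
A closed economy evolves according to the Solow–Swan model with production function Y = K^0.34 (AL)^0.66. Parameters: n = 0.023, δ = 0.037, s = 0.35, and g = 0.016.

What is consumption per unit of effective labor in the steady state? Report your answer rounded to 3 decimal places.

At the steady state, Δk = 0, so s·k^α = (n + g + δ)·k.
Dividing both sides by k: k^(1−α) = s / (n + g + δ).
k^0.66 = 0.35 / (0.023 + 0.016 + 0.037) = 0.35 / 0.076 = 4.6053
k* = 4.6053^(1/0.66) ≈ 10.1143
y* = (k*)^α = 10.1143^0.34 ≈ 2.1962
c* = (1 − s)·y* = (1 − 0.35) × 2.1962 ≈ 1.4275

c* = 1.428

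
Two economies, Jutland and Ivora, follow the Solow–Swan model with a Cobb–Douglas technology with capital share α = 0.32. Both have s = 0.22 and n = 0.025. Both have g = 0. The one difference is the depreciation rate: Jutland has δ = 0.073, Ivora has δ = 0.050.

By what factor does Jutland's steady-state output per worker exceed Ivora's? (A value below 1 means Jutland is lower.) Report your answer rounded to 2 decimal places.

y*_J / y*_I ≈ 0.88

Steady-state y* = [s/(n + δ)]^(α/(1−α)), so the ratio is [ (s_J/(n + δ)_J) / (s_I/(n + δ)_I) ]^0.4706.
s_J/(n + δ)_J = 0.22/0.098 = 2.2449; s_I/(n + δ)_I = 0.22/0.075 = 2.9333.
Ratio = (2.2449/2.9333)^0.4706 = 0.7653^0.4706 ≈ 0.8817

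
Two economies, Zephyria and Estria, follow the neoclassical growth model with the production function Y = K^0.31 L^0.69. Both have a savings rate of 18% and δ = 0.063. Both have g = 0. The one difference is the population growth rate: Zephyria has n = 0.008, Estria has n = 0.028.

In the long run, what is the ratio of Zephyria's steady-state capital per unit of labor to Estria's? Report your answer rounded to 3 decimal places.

Steady-state k* = [s/(n + δ)]^(1/(1−α)), so the ratio is [ (s_Z/(n + δ)_Z) / (s_E/(n + δ)_E) ]^1.4493.
s_Z/(n + δ)_Z = 0.18/0.071 = 2.5352; s_E/(n + δ)_E = 0.18/0.091 = 1.9780.
Ratio = (2.5352/1.9780)^1.4493 = 1.2817^1.4493 ≈ 1.4329

k*_Z / k*_E ≈ 1.433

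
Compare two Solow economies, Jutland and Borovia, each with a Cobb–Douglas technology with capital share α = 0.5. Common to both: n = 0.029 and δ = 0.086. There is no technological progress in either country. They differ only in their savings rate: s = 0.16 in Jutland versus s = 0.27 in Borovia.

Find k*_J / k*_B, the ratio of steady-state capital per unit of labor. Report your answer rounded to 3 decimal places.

k*_J / k*_B ≈ 0.351

Steady-state k* = [s/(n + δ)]^(1/(1−α)), so the ratio is [ (s_J/(n + δ)_J) / (s_B/(n + δ)_B) ]^2.
s_J/(n + δ)_J = 0.16/0.115 = 1.3913; s_B/(n + δ)_B = 0.27/0.115 = 2.3478.
Ratio = (1.3913/2.3478)^2 = 0.5926^2 ≈ 0.3512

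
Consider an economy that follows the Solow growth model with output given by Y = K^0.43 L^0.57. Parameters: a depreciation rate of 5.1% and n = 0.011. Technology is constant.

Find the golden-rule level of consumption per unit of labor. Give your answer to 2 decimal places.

c_gold ≈ 2.46

At the golden rule, f'(k) = n + δ, so α·k^(α−1) = n + δ and k_gold = (α/(n + δ))^(1/(1−α)).
k_gold = (0.43/0.062)^(1/0.57) = 6.9355^1.7544 ≈ 29.8942
c_gold = f(k_gold) − (n + δ)·k_gold = 4.3102 − 0.062×29.8942 ≈ 2.4568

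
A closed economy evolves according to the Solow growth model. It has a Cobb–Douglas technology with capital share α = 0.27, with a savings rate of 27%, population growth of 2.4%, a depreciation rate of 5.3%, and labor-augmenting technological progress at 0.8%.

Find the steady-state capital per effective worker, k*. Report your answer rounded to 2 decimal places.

Steady state requires s·f(k) = (n + g + δ)·k, i.e. s·k^α = (n + g + δ)·k.
Rearranging, k^(1−α) = s / (n + g + δ).
k^0.73 = 0.27 / (0.024 + 0.008 + 0.053) = 0.27 / 0.085 = 3.1765
k* = 3.1765^(1/0.73) ≈ 4.8708

k* ≈ 4.87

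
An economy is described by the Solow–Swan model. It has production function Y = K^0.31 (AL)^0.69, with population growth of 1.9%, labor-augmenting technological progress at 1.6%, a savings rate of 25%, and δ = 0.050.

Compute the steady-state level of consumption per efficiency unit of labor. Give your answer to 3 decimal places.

In steady state, investment equals break-even investment: s·k^α = (n + g + δ)·k.
Dividing both sides by k: k^(1−α) = s / (n + g + δ).
k^0.69 = 0.25 / (0.019 + 0.016 + 0.050) = 0.25 / 0.085 = 2.9412
k* = 2.9412^(1/0.69) ≈ 4.7755
y* = (k*)^α = 4.7755^0.31 ≈ 1.6237
c* = (1 − s)·y* = (1 − 0.25) × 1.6237 ≈ 1.2178

c* ≈ 1.218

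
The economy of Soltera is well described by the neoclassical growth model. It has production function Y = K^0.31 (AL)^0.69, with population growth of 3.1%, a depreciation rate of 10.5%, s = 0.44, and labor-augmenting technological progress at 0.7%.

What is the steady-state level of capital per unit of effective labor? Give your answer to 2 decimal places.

k* = 5.10

Steady state requires s·f(k) = (n + g + δ)·k, i.e. s·k^α = (n + g + δ)·k.
Dividing both sides by k: k^(1−α) = s / (n + g + δ).
k^0.69 = 0.44 / (0.031 + 0.007 + 0.105) = 0.44 / 0.143 = 3.0769
k* = 3.0769^(1/0.69) ≈ 5.0981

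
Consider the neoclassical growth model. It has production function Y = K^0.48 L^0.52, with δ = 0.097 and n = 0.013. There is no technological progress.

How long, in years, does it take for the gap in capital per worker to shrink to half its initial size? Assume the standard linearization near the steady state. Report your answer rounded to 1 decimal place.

about 12.1 years

Near the steady state the convergence rate is λ = (1 − α)(n + δ).
λ = (1 − 0.48) × 0.110 = 0.52 × 0.110 = 0.0572
Half-life = ln 2 / λ = 0.6931 / 0.0572 ≈ 12.12 years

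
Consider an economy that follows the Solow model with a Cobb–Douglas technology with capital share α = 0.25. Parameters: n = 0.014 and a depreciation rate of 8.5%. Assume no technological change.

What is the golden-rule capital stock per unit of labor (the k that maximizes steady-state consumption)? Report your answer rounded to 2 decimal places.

k_gold ≈ 3.44

The golden rule sets f'(k) = n + δ, i.e. α·k^(α−1) = n + δ.
So k^(1−α) = α / (n + δ) = 0.25 / 0.099 = 2.5253.
k_gold = 2.5253^(1/0.75) ≈ 3.4389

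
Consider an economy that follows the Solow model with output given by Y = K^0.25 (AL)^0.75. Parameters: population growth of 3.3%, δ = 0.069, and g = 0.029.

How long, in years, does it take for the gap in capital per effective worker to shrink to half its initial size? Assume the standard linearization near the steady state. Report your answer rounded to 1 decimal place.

about 7.1 years

Near the steady state the convergence rate is λ = (1 − α)(n + g + δ).
λ = (1 − 0.25) × 0.131 = 0.75 × 0.131 = 0.09825
Half-life = ln 2 / λ = 0.6931 / 0.09825 ≈ 7.05 years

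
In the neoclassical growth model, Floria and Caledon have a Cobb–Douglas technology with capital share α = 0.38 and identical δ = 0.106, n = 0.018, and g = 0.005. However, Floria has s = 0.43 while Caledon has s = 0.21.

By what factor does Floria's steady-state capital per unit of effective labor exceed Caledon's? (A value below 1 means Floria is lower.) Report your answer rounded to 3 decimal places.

k*_F / k*_C ≈ 3.177

Steady-state k* = [s/(n + g + δ)]^(1/(1−α)), so the ratio is [ (s_F/(n + g + δ)_F) / (s_C/(n + g + δ)_C) ]^1.6129.
s_F/(n + g + δ)_F = 0.43/0.129 = 3.3333; s_C/(n + g + δ)_C = 0.21/0.129 = 1.6279.
Ratio = (3.3333/1.6279)^1.6129 = 2.0476^1.6129 ≈ 3.1769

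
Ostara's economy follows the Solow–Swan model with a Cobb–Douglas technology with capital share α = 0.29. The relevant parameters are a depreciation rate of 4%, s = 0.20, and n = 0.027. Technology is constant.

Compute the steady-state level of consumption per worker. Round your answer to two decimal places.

At the steady state, Δk = 0, so s·k^α = (n + δ)·k.
Rearranging, k^(1−α) = s / (n + δ).
k^0.71 = 0.20 / (0.027 + 0.040) = 0.20 / 0.067 = 2.9851
k* = 2.9851^(1/0.71) ≈ 4.6661
y* = (k*)^α = 4.6661^0.29 ≈ 1.5631
c* = (1 − s)·y* = (1 − 0.20) × 1.5631 ≈ 1.2505

c* ≈ 1.25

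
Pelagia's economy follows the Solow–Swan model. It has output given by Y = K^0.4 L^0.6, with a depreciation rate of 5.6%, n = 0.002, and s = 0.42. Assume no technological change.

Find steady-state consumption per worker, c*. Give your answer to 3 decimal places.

Steady state requires s·f(k) = (n + δ)·k, i.e. s·k^α = (n + δ)·k.
Rearranging, k^(1−α) = s / (n + δ).
k^0.6 = 0.42 / (0.002 + 0.056) = 0.42 / 0.058 = 7.2414
k* = 7.2414^(1/0.6) ≈ 27.1043
y* = (k*)^α = 27.1043^0.4 ≈ 3.7430
c* = (1 − s)·y* = (1 − 0.42) × 3.7430 ≈ 2.1709

c* ≈ 2.171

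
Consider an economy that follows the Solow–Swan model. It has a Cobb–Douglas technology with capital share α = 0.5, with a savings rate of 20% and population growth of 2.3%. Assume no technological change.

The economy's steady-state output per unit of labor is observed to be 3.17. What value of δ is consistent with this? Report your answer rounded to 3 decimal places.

δ ≈ 0.040

Steady state requires s·f(k) = (n + δ)·k, i.e. s·k^α = (n + δ)·k.
Since y* = [s/(n + δ)]^(α/(1−α)), we have s/(n + δ) = (y*)^((1−α)/α) = 3.17^1 = 3.1700.
Therefore n + δ = s / 3.1700 = 0.20 / 3.1700 = 0.0631, so δ = 0.0631 − 0.023 = 0.0401.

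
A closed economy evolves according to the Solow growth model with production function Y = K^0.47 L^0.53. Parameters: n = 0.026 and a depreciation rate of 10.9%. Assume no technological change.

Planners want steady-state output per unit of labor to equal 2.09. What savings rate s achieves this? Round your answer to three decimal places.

In steady state, investment equals break-even investment: s·k^α = (n + δ)·k.
Since y* = [s/(n + δ)]^(α/(1−α)), we have s/(n + δ) = (y*)^((1−α)/α) = 2.09^1.1277 = 2.2963.
Therefore s = 2.2963 × (n + δ) = 2.2963 × 0.135 = 0.3100.

s ≈ 0.310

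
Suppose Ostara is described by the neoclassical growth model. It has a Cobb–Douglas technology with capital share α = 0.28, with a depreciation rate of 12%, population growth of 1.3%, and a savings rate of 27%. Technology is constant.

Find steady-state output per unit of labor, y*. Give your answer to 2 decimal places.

y* = 1.32

Steady state requires s·f(k) = (n + δ)·k, i.e. s·k^α = (n + δ)·k.
Rearranging, k^(1−α) = s / (n + δ).
k^0.72 = 0.27 / (0.013 + 0.120) = 0.27 / 0.133 = 2.0301
k* = 2.0301^(1/0.72) ≈ 2.6737
y* = (k*)^α = 2.6737^0.28 ≈ 1.3170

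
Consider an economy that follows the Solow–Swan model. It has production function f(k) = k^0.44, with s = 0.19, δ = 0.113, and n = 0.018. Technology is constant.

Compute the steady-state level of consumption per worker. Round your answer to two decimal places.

Steady state requires s·f(k) = (n + δ)·k, i.e. s·k^α = (n + δ)·k.
Rearranging, k^(1−α) = s / (n + δ).
k^0.56 = 0.19 / (0.018 + 0.113) = 0.19 / 0.131 = 1.4504
k* = 1.4504^(1/0.56) ≈ 1.9425
y* = (k*)^α = 1.9425^0.44 ≈ 1.3393
c* = (1 − s)·y* = (1 − 0.19) × 1.3393 ≈ 1.0848

c* = 1.08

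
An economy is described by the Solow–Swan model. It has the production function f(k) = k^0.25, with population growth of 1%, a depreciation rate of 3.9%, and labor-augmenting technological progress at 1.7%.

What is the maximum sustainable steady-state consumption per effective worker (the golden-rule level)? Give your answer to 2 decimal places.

At the golden rule, f'(k) = n + g + δ, so α·k^(α−1) = n + g + δ and k_gold = (α/(n + g + δ))^(1/(1−α)).
k_gold = (0.25/0.066)^(1/0.75) = 3.7879^1.3333 ≈ 5.9044
c_gold = f(k_gold) − (n + g + δ)·k_gold = 1.5588 − 0.066×5.9044 ≈ 1.1691

c_gold ≈ 1.17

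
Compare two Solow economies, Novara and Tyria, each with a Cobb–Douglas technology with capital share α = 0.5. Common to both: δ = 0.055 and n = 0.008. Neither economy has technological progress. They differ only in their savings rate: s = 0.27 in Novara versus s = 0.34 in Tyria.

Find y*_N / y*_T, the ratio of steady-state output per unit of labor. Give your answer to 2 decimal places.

Steady-state y* = [s/(n + δ)]^(α/(1−α)), so the ratio is [ (s_N/(n + δ)_N) / (s_T/(n + δ)_T) ]^1.
s_N/(n + δ)_N = 0.27/0.063 = 4.2857; s_T/(n + δ)_T = 0.34/0.063 = 5.3968.
Ratio = (4.2857/5.3968)^1 = 0.7941^1 ≈ 0.7941

ratio ≈ 0.79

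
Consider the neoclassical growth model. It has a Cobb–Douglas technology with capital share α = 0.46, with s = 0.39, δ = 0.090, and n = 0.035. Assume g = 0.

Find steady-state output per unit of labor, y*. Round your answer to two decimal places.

Steady state requires s·f(k) = (n + δ)·k, i.e. s·k^α = (n + δ)·k.
Rearranging, k^(1−α) = s / (n + δ).
k^0.54 = 0.39 / (0.035 + 0.090) = 0.39 / 0.125 = 3.1200
k* = 3.1200^(1/0.54) ≈ 8.2243
y* = (k*)^α = 8.2243^0.46 ≈ 2.6360

y* ≈ 2.64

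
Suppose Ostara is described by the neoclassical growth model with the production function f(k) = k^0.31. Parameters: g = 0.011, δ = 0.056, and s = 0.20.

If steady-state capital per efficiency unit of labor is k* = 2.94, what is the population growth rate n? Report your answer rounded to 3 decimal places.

Steady state requires s·f(k) = (n + g + δ)·k, i.e. s·k^α = (n + g + δ)·k.
So s / (n + g + δ) = (k*)^(1−α) = 2.94^0.69 = 2.1046.
Therefore n + g + δ = s / 2.1046 = 0.20 / 2.1046 = 0.0950, so n = 0.0950 − 0.067 = 0.0280.

n ≈ 0.028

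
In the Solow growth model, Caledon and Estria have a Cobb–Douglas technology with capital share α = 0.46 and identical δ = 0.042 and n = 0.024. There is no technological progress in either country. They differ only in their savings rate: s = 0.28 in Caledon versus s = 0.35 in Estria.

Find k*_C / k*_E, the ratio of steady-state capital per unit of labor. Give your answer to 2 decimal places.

ratio ≈ 0.66

Steady-state k* = [s/(n + δ)]^(1/(1−α)), so the ratio is [ (s_C/(n + δ)_C) / (s_E/(n + δ)_E) ]^1.8519.
s_C/(n + δ)_C = 0.28/0.066 = 4.2424; s_E/(n + δ)_E = 0.35/0.066 = 5.3030.
Ratio = (4.2424/5.3030)^1.8519 = 0.8000^1.8519 ≈ 0.6615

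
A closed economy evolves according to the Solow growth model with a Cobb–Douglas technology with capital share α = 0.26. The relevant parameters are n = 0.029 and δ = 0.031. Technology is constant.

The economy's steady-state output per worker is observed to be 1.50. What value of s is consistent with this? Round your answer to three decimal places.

At the steady state, Δk = 0, so s·k^α = (n + δ)·k.
Since y* = [s/(n + δ)]^(α/(1−α)), we have s/(n + δ) = (y*)^((1−α)/α) = 1.50^2.8462 = 3.1710.
Therefore s = 3.1710 × (n + δ) = 3.1710 × 0.060 = 0.1903.

s ≈ 0.190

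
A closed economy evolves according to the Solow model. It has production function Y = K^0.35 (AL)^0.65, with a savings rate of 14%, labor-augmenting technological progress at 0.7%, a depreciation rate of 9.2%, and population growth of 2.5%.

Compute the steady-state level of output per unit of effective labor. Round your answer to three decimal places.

y* = 1.068

In steady state, investment equals break-even investment: s·k^α = (n + g + δ)·k.
Rearranging, k^(1−α) = s / (n + g + δ).
k^0.65 = 0.14 / (0.025 + 0.007 + 0.092) = 0.14 / 0.124 = 1.1290
k* = 1.1290^(1/0.65) ≈ 1.2052
y* = (k*)^α = 1.2052^0.35 ≈ 1.0675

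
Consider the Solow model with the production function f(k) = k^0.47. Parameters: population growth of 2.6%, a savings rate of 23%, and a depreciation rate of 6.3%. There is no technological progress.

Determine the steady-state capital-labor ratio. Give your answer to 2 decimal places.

Steady state requires s·f(k) = (n + δ)·k, i.e. s·k^α = (n + δ)·k.
Rearranging, k^(1−α) = s / (n + δ).
k^0.53 = 0.23 / (0.026 + 0.063) = 0.23 / 0.089 = 2.5843
k* = 2.5843^(1/0.53) ≈ 5.9980

k* = 6.00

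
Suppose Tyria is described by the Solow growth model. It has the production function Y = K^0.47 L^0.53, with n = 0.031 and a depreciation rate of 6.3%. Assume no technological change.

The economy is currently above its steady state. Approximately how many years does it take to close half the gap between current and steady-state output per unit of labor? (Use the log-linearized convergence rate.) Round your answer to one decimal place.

t_½ ≈ 13.9 years

Near the steady state the convergence rate is λ = (1 − α)(n + δ).
λ = (1 − 0.47) × 0.094 = 0.53 × 0.094 = 0.04982
Half-life = ln 2 / λ = 0.6931 / 0.04982 ≈ 13.91 years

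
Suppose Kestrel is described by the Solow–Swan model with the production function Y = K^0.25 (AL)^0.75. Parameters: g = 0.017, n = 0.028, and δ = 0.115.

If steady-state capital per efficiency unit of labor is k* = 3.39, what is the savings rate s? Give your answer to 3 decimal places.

Steady state requires s·f(k) = (n + g + δ)·k, i.e. s·k^α = (n + g + δ)·k.
So s / (n + g + δ) = (k*)^(1−α) = 3.39^0.75 = 2.4983.
Therefore s = 2.4983 × (n + g + δ) = 2.4983 × 0.160 = 0.3997.

s ≈ 0.400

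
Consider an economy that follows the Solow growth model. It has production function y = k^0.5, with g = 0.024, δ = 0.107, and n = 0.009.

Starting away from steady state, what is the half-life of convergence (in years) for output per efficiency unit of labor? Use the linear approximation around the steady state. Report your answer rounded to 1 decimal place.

t_½ ≈ 9.9 years

Near the steady state the convergence rate is λ = (1 − α)(n + g + δ).
λ = (1 − 0.5) × 0.140 = 0.5 × 0.140 = 0.0700
Half-life = ln 2 / λ = 0.6931 / 0.0700 ≈ 9.90 years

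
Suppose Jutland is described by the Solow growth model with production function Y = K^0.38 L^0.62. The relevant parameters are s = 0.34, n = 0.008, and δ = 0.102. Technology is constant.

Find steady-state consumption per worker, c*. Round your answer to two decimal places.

c* = 1.32

Steady state requires s·f(k) = (n + δ)·k, i.e. s·k^α = (n + δ)·k.
Dividing both sides by k: k^(1−α) = s / (n + δ).
k^0.62 = 0.34 / (0.008 + 0.102) = 0.34 / 0.110 = 3.0909
k* = 3.0909^(1/0.62) ≈ 6.1725
y* = (k*)^α = 6.1725^0.38 ≈ 1.9970
c* = (1 − s)·y* = (1 − 0.34) × 1.9970 ≈ 1.3180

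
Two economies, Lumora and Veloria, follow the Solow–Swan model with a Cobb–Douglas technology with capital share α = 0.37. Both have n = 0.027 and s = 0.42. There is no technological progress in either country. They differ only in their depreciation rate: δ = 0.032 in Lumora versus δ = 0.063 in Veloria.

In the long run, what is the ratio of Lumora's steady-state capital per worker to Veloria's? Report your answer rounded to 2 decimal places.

ratio ≈ 1.95

Steady-state k* = [s/(n + δ)]^(1/(1−α)), so the ratio is [ (s_L/(n + δ)_L) / (s_V/(n + δ)_V) ]^1.5873.
s_L/(n + δ)_L = 0.42/0.059 = 7.1186; s_V/(n + δ)_V = 0.42/0.090 = 4.6667.
Ratio = (7.1186/4.6667)^1.5873 = 1.5254^1.5873 ≈ 1.9547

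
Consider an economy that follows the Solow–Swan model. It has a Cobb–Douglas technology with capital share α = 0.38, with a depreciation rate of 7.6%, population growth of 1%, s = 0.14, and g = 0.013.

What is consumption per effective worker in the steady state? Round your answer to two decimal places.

At the steady state, Δk = 0, so s·k^α = (n + g + δ)·k.
Rearranging, k^(1−α) = s / (n + g + δ).
k^0.62 = 0.14 / (0.010 + 0.013 + 0.076) = 0.14 / 0.099 = 1.4141
k* = 1.4141^(1/0.62) ≈ 1.7487
y* = (k*)^α = 1.7487^0.38 ≈ 1.2366
c* = (1 − s)·y* = (1 − 0.14) × 1.2366 ≈ 1.0635

c* ≈ 1.06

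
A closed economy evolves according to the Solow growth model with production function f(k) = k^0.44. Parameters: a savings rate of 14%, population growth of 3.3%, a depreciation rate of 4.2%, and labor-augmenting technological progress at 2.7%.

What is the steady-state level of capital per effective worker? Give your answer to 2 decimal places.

In steady state, investment equals break-even investment: s·k^α = (n + g + δ)·k.
Dividing both sides by k: k^(1−α) = s / (n + g + δ).
k^0.56 = 0.14 / (0.033 + 0.027 + 0.042) = 0.14 / 0.102 = 1.3725
k* = 1.3725^(1/0.56) ≈ 1.7602

k* ≈ 1.76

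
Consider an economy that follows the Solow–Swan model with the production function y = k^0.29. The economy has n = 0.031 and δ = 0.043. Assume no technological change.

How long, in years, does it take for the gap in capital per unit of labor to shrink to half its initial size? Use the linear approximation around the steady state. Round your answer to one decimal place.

half-life ≈ 13.2 years

Near the steady state the convergence rate is λ = (1 − α)(n + δ).
λ = (1 − 0.29) × 0.074 = 0.71 × 0.074 = 0.05254
Half-life = ln 2 / λ = 0.6931 / 0.05254 ≈ 13.19 years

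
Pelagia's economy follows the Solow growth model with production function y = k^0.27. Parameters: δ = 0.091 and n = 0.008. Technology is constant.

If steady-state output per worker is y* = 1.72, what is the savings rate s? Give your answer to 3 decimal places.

Steady state requires s·f(k) = (n + δ)·k, i.e. s·k^α = (n + δ)·k.
Since y* = [s/(n + δ)]^(α/(1−α)), we have s/(n + δ) = (y*)^((1−α)/α) = 1.72^2.7037 = 4.3331.
Therefore s = 4.3331 × (n + δ) = 4.3331 × 0.099 = 0.4290.

s ≈ 0.429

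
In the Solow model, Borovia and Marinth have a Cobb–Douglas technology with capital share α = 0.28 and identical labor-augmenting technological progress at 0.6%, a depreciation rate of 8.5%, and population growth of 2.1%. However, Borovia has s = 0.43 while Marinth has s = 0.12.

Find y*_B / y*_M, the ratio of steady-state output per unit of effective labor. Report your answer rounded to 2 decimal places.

Steady-state y* = [s/(n + g + δ)]^(α/(1−α)), so the ratio is [ (s_B/(n + g + δ)_B) / (s_M/(n + g + δ)_M) ]^0.3889.
s_B/(n + g + δ)_B = 0.43/0.112 = 3.8393; s_M/(n + g + δ)_M = 0.12/0.112 = 1.0714.
Ratio = (3.8393/1.0714)^0.3889 = 3.5834^0.3889 ≈ 1.6427

ratio ≈ 1.64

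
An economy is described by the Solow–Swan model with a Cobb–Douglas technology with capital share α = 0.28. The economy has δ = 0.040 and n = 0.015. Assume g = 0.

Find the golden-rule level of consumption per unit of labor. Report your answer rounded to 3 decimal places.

At the golden rule, f'(k) = n + δ, so α·k^(α−1) = n + δ and k_gold = (α/(n + δ))^(1/(1−α)).
k_gold = (0.28/0.055)^(1/0.72) = 5.0909^1.3889 ≈ 9.5867
c_gold = f(k_gold) − (n + δ)·k_gold = 1.8831 − 0.055×9.5867 ≈ 1.3558

c_gold ≈ 1.356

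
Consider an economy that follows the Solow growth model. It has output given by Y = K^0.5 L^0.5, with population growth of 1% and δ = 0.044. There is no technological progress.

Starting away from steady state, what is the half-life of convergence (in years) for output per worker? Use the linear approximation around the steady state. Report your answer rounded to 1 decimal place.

half-life ≈ 25.7 years

Near the steady state the convergence rate is λ = (1 − α)(n + δ).
λ = (1 − 0.5) × 0.054 = 0.5 × 0.054 = 0.0270
Half-life = ln 2 / λ = 0.6931 / 0.0270 ≈ 25.67 years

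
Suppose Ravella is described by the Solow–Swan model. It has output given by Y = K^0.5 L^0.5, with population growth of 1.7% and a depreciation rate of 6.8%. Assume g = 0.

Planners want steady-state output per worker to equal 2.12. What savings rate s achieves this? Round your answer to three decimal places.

s ≈ 0.180

In steady state, investment equals break-even investment: s·k^α = (n + δ)·k.
Since y* = [s/(n + δ)]^(α/(1−α)), we have s/(n + δ) = (y*)^((1−α)/α) = 2.12^1 = 2.1200.
Therefore s = 2.1200 × (n + δ) = 2.1200 × 0.085 = 0.1802.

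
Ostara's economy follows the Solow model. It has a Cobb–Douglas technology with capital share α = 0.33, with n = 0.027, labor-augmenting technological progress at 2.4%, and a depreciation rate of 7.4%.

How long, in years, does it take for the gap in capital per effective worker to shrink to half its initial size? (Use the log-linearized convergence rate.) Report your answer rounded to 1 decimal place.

half-life ≈ 8.3 years

Near the steady state the convergence rate is λ = (1 − α)(n + g + δ).
λ = (1 − 0.33) × 0.125 = 0.67 × 0.125 = 0.08375
Half-life = ln 2 / λ = 0.6931 / 0.08375 ≈ 8.28 years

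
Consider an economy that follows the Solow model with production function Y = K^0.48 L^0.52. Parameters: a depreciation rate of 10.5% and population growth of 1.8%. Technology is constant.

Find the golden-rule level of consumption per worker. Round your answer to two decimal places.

At the golden rule, f'(k) = n + δ, so α·k^(α−1) = n + δ and k_gold = (α/(n + δ))^(1/(1−α)).
k_gold = (0.48/0.123)^(1/0.52) = 3.9024^1.9231 ≈ 13.7148
c_gold = f(k_gold) − (n + δ)·k_gold = 3.5144 − 0.123×13.7148 ≈ 1.8275

c_gold ≈ 1.83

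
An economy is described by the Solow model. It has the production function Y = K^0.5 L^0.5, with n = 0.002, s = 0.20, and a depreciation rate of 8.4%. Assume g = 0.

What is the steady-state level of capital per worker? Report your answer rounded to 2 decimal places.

Steady state requires s·f(k) = (n + δ)·k, i.e. s·k^α = (n + δ)·k.
Dividing both sides by k: k^(1−α) = s / (n + δ).
k^0.5 = 0.20 / (0.002 + 0.084) = 0.20 / 0.086 = 2.3256
k* = 2.3256^(1/0.5) ≈ 5.4084

k* = 5.41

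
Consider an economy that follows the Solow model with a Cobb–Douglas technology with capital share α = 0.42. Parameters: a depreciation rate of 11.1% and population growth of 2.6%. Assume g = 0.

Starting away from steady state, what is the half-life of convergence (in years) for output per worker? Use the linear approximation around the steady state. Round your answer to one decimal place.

half-life ≈ 8.7 years

Near the steady state the convergence rate is λ = (1 − α)(n + δ).
λ = (1 − 0.42) × 0.137 = 0.58 × 0.137 = 0.07946
Half-life = ln 2 / λ = 0.6931 / 0.07946 ≈ 8.72 years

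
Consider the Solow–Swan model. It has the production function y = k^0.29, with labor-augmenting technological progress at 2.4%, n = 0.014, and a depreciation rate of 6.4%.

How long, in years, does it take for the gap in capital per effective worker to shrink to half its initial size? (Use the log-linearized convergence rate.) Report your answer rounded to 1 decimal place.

Near the steady state the convergence rate is λ = (1 − α)(n + g + δ).
λ = (1 − 0.29) × 0.102 = 0.71 × 0.102 = 0.07242
Half-life = ln 2 / λ = 0.6931 / 0.07242 ≈ 9.57 years

half-life ≈ 9.6 years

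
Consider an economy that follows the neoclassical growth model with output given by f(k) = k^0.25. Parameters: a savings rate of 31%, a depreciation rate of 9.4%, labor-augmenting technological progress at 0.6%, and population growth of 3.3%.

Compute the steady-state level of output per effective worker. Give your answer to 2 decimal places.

At the steady state, Δk = 0, so s·k^α = (n + g + δ)·k.
Rearranging, k^(1−α) = s / (n + g + δ).
k^0.75 = 0.31 / (0.033 + 0.006 + 0.094) = 0.31 / 0.133 = 2.3308
k* = 2.3308^(1/0.75) ≈ 3.0903
y* = (k*)^α = 3.0903^0.25 ≈ 1.3259

y* = 1.33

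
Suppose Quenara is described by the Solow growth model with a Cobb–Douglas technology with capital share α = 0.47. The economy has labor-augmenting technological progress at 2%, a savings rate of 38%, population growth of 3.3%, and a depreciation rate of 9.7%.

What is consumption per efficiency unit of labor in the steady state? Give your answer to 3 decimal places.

c* = 1.414

Steady state requires s·f(k) = (n + g + δ)·k, i.e. s·k^α = (n + g + δ)·k.
Dividing both sides by k: k^(1−α) = s / (n + g + δ).
k^0.53 = 0.38 / (0.033 + 0.020 + 0.097) = 0.38 / 0.150 = 2.5333
k* = 2.5333^(1/0.53) ≈ 5.7766
y* = (k*)^α = 5.7766^0.47 ≈ 2.2803
c* = (1 − s)·y* = (1 − 0.38) × 2.2803 ≈ 1.4138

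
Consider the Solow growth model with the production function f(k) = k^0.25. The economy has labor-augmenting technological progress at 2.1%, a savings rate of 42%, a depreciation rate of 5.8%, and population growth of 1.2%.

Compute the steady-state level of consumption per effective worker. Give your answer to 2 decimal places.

c* = 0.97

Steady state requires s·f(k) = (n + g + δ)·k, i.e. s·k^α = (n + g + δ)·k.
Rearranging, k^(1−α) = s / (n + g + δ).
k^0.75 = 0.42 / (0.012 + 0.021 + 0.058) = 0.42 / 0.091 = 4.6154
k* = 4.6154^(1/0.75) ≈ 7.6844
y* = (k*)^α = 7.6844^0.25 ≈ 1.6650
c* = (1 − s)·y* = (1 − 0.42) × 1.6650 ≈ 0.9657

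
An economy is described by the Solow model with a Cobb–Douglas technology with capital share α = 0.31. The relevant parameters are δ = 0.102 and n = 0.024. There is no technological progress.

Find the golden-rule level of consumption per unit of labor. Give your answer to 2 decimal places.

c_gold ≈ 1.03

At the golden rule, f'(k) = n + δ, so α·k^(α−1) = n + δ and k_gold = (α/(n + δ))^(1/(1−α)).
k_gold = (0.31/0.126)^(1/0.69) = 2.4603^1.4493 ≈ 3.6869
c_gold = f(k_gold) − (n + δ)·k_gold = 1.4985 − 0.126×3.6869 ≈ 1.0340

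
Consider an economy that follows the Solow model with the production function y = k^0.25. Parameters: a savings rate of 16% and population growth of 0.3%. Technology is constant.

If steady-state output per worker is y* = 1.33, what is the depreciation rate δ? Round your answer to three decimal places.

δ ≈ 0.065

Steady state requires s·f(k) = (n + δ)·k, i.e. s·k^α = (n + δ)·k.
Since y* = [s/(n + δ)]^(α/(1−α)), we have s/(n + δ) = (y*)^((1−α)/α) = 1.33^3 = 2.3526.
Therefore n + δ = s / 2.3526 = 0.16 / 2.3526 = 0.0680, so δ = 0.0680 − 0.003 = 0.0650.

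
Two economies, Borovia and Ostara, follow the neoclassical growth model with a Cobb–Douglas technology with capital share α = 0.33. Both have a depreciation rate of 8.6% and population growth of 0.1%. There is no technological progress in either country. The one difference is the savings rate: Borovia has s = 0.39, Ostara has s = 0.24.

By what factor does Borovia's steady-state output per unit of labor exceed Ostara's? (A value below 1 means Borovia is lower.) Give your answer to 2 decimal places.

ratio ≈ 1.27

Steady-state y* = [s/(n + δ)]^(α/(1−α)), so the ratio is [ (s_B/(n + δ)_B) / (s_O/(n + δ)_O) ]^0.4925.
s_B/(n + δ)_B = 0.39/0.087 = 4.4828; s_O/(n + δ)_O = 0.24/0.087 = 2.7586.
Ratio = (4.4828/2.7586)^0.4925 = 1.6250^0.4925 ≈ 1.2701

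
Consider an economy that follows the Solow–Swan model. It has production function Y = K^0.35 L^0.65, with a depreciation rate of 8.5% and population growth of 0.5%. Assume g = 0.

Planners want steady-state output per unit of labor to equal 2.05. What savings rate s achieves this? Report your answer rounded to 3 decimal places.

s ≈ 0.341

At the steady state, Δk = 0, so s·k^α = (n + δ)·k.
Since y* = [s/(n + δ)]^(α/(1−α)), we have s/(n + δ) = (y*)^((1−α)/α) = 2.05^1.8571 = 3.7928.
Therefore s = 3.7928 × (n + δ) = 3.7928 × 0.090 = 0.3414.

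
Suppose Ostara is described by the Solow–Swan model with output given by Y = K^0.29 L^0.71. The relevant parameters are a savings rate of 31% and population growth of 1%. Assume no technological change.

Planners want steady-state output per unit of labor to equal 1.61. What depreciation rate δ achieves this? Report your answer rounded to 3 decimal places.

At the steady state, Δk = 0, so s·k^α = (n + δ)·k.
Since y* = [s/(n + δ)]^(α/(1−α)), we have s/(n + δ) = (y*)^((1−α)/α) = 1.61^2.4483 = 3.2090.
Therefore n + δ = s / 3.2090 = 0.31 / 3.2090 = 0.0966, so δ = 0.0966 − 0.010 = 0.0866.

δ ≈ 0.087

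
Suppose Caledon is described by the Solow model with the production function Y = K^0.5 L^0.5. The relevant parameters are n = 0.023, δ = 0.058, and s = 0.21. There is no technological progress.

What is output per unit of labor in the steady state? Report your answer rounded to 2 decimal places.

At the steady state, Δk = 0, so s·k^α = (n + δ)·k.
Rearranging, k^(1−α) = s / (n + δ).
k^0.5 = 0.21 / (0.023 + 0.058) = 0.21 / 0.081 = 2.5926
k* = 2.5926^(1/0.5) ≈ 6.7216
y* = (k*)^α = 6.7216^0.5 ≈ 2.5926

y* = 2.59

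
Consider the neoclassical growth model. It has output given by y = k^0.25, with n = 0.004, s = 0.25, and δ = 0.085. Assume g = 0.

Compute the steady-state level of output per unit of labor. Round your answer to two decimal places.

At the steady state, Δk = 0, so s·k^α = (n + δ)·k.
Rearranging, k^(1−α) = s / (n + δ).
k^0.75 = 0.25 / (0.004 + 0.085) = 0.25 / 0.089 = 2.8090
k* = 2.8090^(1/0.75) ≈ 3.9634
y* = (k*)^α = 3.9634^0.25 ≈ 1.4110

y* = 1.41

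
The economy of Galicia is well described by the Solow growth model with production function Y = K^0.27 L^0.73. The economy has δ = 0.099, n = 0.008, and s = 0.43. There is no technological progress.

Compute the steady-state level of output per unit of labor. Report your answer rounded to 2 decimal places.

In steady state, investment equals break-even investment: s·k^α = (n + δ)·k.
Rearranging, k^(1−α) = s / (n + δ).
k^0.73 = 0.43 / (0.008 + 0.099) = 0.43 / 0.107 = 4.0187
k* = 4.0187^(1/0.73) ≈ 6.7222
y* = (k*)^α = 6.7222^0.27 ≈ 1.6727

y* ≈ 1.67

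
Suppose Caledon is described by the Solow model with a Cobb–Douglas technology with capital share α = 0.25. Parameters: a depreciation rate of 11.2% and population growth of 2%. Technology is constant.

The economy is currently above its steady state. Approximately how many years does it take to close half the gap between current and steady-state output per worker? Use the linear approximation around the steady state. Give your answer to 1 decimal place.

Near the steady state the convergence rate is λ = (1 − α)(n + δ).
λ = (1 − 0.25) × 0.132 = 0.75 × 0.132 = 0.0990
Half-life = ln 2 / λ = 0.6931 / 0.0990 ≈ 7.00 years

half-life ≈ 7.0 years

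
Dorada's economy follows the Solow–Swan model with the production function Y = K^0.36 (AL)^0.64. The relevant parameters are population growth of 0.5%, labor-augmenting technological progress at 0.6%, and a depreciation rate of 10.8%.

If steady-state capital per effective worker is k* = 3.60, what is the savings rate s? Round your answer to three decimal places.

s ≈ 0.270

At the steady state, Δk = 0, so s·k^α = (n + g + δ)·k.
So s / (n + g + δ) = (k*)^(1−α) = 3.60^0.64 = 2.2700.
Therefore s = 2.2700 × (n + g + δ) = 2.2700 × 0.119 = 0.2701.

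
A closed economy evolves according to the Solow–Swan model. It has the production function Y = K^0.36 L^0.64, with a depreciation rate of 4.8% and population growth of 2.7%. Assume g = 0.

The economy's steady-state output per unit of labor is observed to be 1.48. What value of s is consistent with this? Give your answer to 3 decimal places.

s ≈ 0.151

At the steady state, Δk = 0, so s·k^α = (n + δ)·k.
Since y* = [s/(n + δ)]^(α/(1−α)), we have s/(n + δ) = (y*)^((1−α)/α) = 1.48^1.7778 = 2.0077.
Therefore s = 2.0077 × (n + δ) = 2.0077 × 0.075 = 0.1506.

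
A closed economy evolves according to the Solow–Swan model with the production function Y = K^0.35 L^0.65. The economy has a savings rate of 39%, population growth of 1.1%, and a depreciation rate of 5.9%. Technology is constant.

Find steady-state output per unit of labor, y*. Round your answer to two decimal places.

Steady state requires s·f(k) = (n + δ)·k, i.e. s·k^α = (n + δ)·k.
Rearranging, k^(1−α) = s / (n + δ).
k^0.65 = 0.39 / (0.011 + 0.059) = 0.39 / 0.070 = 5.5714
k* = 5.5714^(1/0.65) ≈ 14.0487
y* = (k*)^α = 14.0487^0.35 ≈ 2.5216

y* = 2.52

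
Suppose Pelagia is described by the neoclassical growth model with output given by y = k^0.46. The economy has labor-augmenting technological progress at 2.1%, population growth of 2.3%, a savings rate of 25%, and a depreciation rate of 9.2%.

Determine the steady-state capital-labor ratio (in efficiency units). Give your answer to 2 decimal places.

Steady state requires s·f(k) = (n + g + δ)·k, i.e. s·k^α = (n + g + δ)·k.
Dividing both sides by k: k^(1−α) = s / (n + g + δ).
k^0.54 = 0.25 / (0.023 + 0.021 + 0.092) = 0.25 / 0.136 = 1.8382
k* = 1.8382^(1/0.54) ≈ 3.0876

k* ≈ 3.09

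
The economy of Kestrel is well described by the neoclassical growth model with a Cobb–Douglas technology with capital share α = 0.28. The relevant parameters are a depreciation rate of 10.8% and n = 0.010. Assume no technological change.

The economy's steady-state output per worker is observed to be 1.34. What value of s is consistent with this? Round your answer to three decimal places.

s ≈ 0.250

At the steady state, Δk = 0, so s·k^α = (n + δ)·k.
Since y* = [s/(n + δ)]^(α/(1−α)), we have s/(n + δ) = (y*)^((1−α)/α) = 1.34^2.5714 = 2.1224.
Therefore s = 2.1224 × (n + δ) = 2.1224 × 0.118 = 0.2504.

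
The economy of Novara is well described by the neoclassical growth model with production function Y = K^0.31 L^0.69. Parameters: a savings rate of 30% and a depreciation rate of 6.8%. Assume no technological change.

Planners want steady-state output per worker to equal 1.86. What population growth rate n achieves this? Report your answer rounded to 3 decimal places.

In steady state, investment equals break-even investment: s·k^α = (n + δ)·k.
Since y* = [s/(n + δ)]^(α/(1−α)), we have s/(n + δ) = (y*)^((1−α)/α) = 1.86^2.2258 = 3.9800.
Therefore n + δ = s / 3.9800 = 0.30 / 3.9800 = 0.0754, so n = 0.0754 − 0.068 = 0.0074.

n ≈ 0.007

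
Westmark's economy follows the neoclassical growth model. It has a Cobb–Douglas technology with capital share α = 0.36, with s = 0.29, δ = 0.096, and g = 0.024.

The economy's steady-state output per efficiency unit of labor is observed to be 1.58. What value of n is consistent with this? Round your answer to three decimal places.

At the steady state, Δk = 0, so s·k^α = (n + g + δ)·k.
Since y* = [s/(n + g + δ)]^(α/(1−α)), we have s/(n + g + δ) = (y*)^((1−α)/α) = 1.58^1.7778 = 2.2551.
Therefore n + g + δ = s / 2.2551 = 0.29 / 2.2551 = 0.1286, so n = 0.1286 − 0.120 = 0.0086.

n ≈ 0.009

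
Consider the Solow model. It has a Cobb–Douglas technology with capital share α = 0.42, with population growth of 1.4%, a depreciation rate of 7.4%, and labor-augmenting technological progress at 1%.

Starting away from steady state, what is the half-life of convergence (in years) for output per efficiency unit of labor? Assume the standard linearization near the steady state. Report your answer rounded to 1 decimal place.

Near the steady state the convergence rate is λ = (1 − α)(n + g + δ).
λ = (1 − 0.42) × 0.098 = 0.58 × 0.098 = 0.05684
Half-life = ln 2 / λ = 0.6931 / 0.05684 ≈ 12.19 years

t_½ ≈ 12.2 years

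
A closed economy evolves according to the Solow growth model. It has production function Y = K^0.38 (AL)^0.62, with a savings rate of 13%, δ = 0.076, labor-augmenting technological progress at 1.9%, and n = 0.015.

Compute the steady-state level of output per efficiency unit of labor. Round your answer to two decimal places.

Steady state requires s·f(k) = (n + g + δ)·k, i.e. s·k^α = (n + g + δ)·k.
Rearranging, k^(1−α) = s / (n + g + δ).
k^0.62 = 0.13 / (0.015 + 0.019 + 0.076) = 0.13 / 0.110 = 1.1818
k* = 1.1818^(1/0.62) ≈ 1.3092
y* = (k*)^α = 1.3092^0.38 ≈ 1.1078

y* = 1.11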